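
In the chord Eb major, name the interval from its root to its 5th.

perfect 5th

The chord tones of Ebmaj are Eb, G, Bb.
The root is Eb and the 5th is Bb.
From Eb to Bb is 7 semitones, exactly the perfect fifth.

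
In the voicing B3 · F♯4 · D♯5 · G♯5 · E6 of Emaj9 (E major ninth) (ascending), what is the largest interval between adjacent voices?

Adjacent intervals: B3→F♯4 = perfect fifth; F♯4→D♯5 = major sixth; D♯5→G♯5 = perfect fourth; G♯5→E6 = minor sixth.
The largest is F♯4 to D♯5, a major sixth (9 semitones).

M6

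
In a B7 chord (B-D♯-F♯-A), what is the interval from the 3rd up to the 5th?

3rd = D♯; 5th = F♯.
D♯ up to F♯ is 3 semitones, a half step narrower than a major third, so the interval is minor.

minor 3rd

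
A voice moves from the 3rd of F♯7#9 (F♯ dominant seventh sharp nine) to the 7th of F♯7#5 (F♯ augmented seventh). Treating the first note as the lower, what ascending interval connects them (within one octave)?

diminished 5th

F♯7#9 (F♯ dominant seventh sharp nine) has A♯ as its 3rd, and F♯7#5 (F♯ augmented seventh) has E as its 7th.
From A♯ to E: 6 semitones over a fifth = diminished.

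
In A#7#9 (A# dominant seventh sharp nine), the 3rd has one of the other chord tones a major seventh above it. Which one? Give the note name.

A#7#9 (A# dominant seventh sharp nine) is spelled A#–C##–E#–G#–B##.
The 3rd is C##. A major seventh above C## is B##.
B## is the chord's 9th.

B##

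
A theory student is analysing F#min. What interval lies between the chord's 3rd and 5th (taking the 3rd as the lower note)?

major third

The chord tones of F#m (F# minor) are F# A C#.
The 3rd is A and the 5th is C#.
Counting 3 letters and 4 half steps from A gives a major third.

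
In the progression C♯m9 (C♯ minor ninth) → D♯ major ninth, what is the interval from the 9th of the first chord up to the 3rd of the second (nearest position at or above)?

C♯m9 (C♯ minor ninth) has D♯ as its 9th, and D♯ major ninth has F𝄪 as its 3rd.
Counting 3 letters and 4 half steps from D♯ gives a major third.

major third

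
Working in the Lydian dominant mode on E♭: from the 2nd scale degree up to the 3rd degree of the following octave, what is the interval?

Spelling the Lydian dominant mode on E♭: E♭ F G A B♭ C D♭.
The 2nd scale degree is F and the degree 3 (up an octave) is G.
From F to G is 14 semitones, exactly the major ninth.

M9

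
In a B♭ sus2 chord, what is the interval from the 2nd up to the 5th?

perfect fourth

B♭ sus2 is spelled B♭, C, F.
So we need the interval from C up to F.
Counting 4 letters and 5 half steps from C gives a perfect fourth.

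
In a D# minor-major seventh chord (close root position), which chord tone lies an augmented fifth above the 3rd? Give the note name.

D#mM7 (D# minor-major seventh) is spelled D#, F#, A#, C##.
The 3rd is F#. An augmented fifth above F# is C##.
C## is the chord's 7th.

C##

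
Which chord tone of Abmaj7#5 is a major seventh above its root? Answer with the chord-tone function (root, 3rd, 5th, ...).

7th

Ab+maj7 (Ab augmented major seventh): Ab–C–E–G.
The root is Ab. A major seventh above Ab is G.
G is the chord's 7th.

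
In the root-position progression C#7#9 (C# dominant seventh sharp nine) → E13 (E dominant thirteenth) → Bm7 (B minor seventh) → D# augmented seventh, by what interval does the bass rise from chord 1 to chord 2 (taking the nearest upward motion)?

m3

The roots are C# and E.
3 letter names make it a third; at 3 semitones (a half step narrower than major) the quality is minor.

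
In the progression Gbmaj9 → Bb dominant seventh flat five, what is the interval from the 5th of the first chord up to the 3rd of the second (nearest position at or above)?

The 5th of Gbmaj9 is Db; the 3rd of Bb dominant seventh flat five is D.
From Db to D: 1 semitone over a unison = augmented.

augmented unison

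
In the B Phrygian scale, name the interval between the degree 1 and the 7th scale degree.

minor 7th

Spelling the B Phrygian scale: B C D E F♯ G A.
So we need the interval from B up to A.
7 letter names make it a seventh; at 10 semitones (a half step narrower than major) the quality is minor.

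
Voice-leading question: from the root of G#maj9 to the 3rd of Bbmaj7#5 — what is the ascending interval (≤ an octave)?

diminished 5th

G#maj9 has G# as its root, and Bbmaj7#5 has D as its 3rd.
From G# to D: 6 semitones over a fifth = diminished.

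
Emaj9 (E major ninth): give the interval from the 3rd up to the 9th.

minor 7th

The chord tones of E major ninth are E-G#-B-D#-F#.
3rd = G#; 9th = F#.
7 letter names make it a seventh; at 10 semitones (a half step narrower than major) the quality is minor.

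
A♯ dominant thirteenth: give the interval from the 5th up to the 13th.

The chord tones of A♯13 (A♯ dominant thirteenth) are A♯–C𝄪–E♯–G♯–B♯–F𝄪.
5th = E♯; 13th = F𝄪.
From E♯ to F𝄪 is 14 semitones, exactly the major ninth.

major 9th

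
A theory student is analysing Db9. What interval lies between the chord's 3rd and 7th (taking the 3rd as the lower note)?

Spelling the chord: Db F Ab Cb Eb.
That puts F below Cb.
F up to Cb is 6 semitones, a half step narrower than a perfect fifth, so the interval is diminished.

d5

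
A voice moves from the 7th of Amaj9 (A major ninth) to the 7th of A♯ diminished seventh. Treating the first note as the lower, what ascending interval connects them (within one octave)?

The 7th of Amaj9 (A major ninth) is G♯; the 7th of A♯ diminished seventh is G.
G♯ up to G is 11 semitones, a half step narrower than a perfect octave, so the interval is diminished.

d8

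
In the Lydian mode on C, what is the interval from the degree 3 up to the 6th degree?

perfect fourth

C lydian: C D E F♯ G A B.
So we need the interval from E up to A.
E up to A spans 4 letter names and 5 semitones — a perfect fourth.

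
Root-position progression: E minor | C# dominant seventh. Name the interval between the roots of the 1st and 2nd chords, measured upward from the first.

The roots are E and C#.
Counting 6 letters and 9 half steps from E gives a major sixth.

major sixth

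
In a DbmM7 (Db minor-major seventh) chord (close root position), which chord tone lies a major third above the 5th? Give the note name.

The chord tones of DbmM7 (Db minor-major seventh) are Db, Fb, Ab, C.
The 5th is Ab. A major third above Ab is C.
C is the chord's 7th.

C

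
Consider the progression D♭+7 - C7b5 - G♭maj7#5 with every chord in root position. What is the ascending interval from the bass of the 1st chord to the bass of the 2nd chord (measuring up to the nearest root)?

M7

The roots are D♭ and C.
From D♭ to C is 11 semitones, exactly the major seventh.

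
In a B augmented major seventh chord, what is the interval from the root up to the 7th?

The chord tones of Bmaj7#5 are B-D♯-F𝄪-A♯.
So we need the interval from B up to A♯.
From B to A♯ is 11 semitones, exactly the major seventh.

major 7th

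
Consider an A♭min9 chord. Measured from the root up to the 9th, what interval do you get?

Spelling the chord: A♭–C♭–E♭–G♭–B♭.
That puts A♭ below B♭.
From A♭ to B♭ is 14 semitones, exactly the major ninth.

major ninth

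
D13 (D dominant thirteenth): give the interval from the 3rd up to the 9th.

m7

Spelling the chord: D F# A C E B.
That puts F# below E.
F# up to E is 10 semitones, a half step narrower than a major seventh, so the interval is minor.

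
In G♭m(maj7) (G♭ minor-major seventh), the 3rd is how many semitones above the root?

G♭mM7 (G♭ minor-major seventh): G♭-B𝄫-D♭-F.
G♭ to B𝄫 is a minor third: 3 semitones.

3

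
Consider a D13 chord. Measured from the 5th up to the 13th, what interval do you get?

D13: D–F#–A–C–E–B.
That puts A below B.
Counting 9 letters and 14 half steps from A gives a major ninth.

major ninth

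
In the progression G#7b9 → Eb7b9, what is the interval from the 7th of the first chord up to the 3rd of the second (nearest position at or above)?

minor second

G#7b9 has F# as its 7th, and Eb7b9 has G as its 3rd.
F# up to G is 1 semitone, a half step narrower than a major second, so the interval is minor.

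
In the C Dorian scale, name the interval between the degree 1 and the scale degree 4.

The scale runs C D E♭ F G A B♭.
So we need the interval from C up to F.
Counting 4 letters and 5 half steps from C gives a perfect fourth.

perfect 4th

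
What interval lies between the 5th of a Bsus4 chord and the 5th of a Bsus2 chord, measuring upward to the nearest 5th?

perfect unison

Bsus4 has F# as its 5th, and Bsus2 has F# as its 5th.
From F# to F# is 0 semitones, exactly the perfect unison.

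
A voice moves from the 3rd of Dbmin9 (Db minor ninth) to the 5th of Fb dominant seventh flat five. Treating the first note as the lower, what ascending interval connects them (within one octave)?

diminished 5th

The 3rd of Dbmin9 (Db minor ninth) is Fb; the 5th of Fb dominant seventh flat five is Cbb.
5 letter names make it a fifth; at 6 semitones (a half step narrower than perfect) the quality is diminished.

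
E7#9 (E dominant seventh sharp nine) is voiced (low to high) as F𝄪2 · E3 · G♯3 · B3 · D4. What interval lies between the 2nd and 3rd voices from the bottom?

Those voices are E3 and G♯3.
From E to G♯ is 4 semitones, exactly the major third.

major 3rd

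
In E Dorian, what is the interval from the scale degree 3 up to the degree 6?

The scale runs E F♯ G A B C♯ D.
The scale degree 3 is G and the 6th scale degree is C♯.
G up to C♯ is 6 semitones, a half step wider than a perfect fourth, so the interval is augmented.

A4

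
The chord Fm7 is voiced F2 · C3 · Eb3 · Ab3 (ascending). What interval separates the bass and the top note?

minor 10th

The outer voices are F2 and Ab3.
F up to Ab is 15 semitones, a half step narrower than a major tenth, so the interval is minor.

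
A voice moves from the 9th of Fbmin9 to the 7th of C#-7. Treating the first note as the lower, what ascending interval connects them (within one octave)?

augmented third

Fbmin9 has Gb as its 9th, and C#-7 has B as its 7th.
From Gb to B: 5 semitones over a third = augmented.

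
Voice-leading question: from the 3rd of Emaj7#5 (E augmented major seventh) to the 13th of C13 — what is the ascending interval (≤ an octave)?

minor second

Emaj7#5 (E augmented major seventh) has G# as its 3rd, and C13 has A as its 13th.
G# up to A is 1 semitone, a half step narrower than a major second, so the interval is minor.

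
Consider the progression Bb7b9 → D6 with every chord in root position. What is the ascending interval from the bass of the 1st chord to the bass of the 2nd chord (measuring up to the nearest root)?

major 3rd

The roots are Bb and D.
From Bb to D is 4 semitones, exactly the major third.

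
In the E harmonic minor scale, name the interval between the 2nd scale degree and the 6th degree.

The scale runs E F# G A B C D#.
The 2nd scale degree is F# and the scale degree 6 is C.
From F# to C: 6 semitones over a fifth = diminished.

d5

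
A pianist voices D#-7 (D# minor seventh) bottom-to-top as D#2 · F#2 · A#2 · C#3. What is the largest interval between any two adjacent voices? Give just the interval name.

M3

Adjacent intervals: D#2→F#2 = minor third; F#2→A#2 = major third; A#2→C#3 = minor third.
The largest is F#2 to A#2, a major third (4 semitones).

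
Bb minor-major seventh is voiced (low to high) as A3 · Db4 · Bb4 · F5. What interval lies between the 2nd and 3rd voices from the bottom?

Those voices are Db4 and Bb4.
Counting 6 letters and 9 half steps from Db gives a major sixth.

major sixth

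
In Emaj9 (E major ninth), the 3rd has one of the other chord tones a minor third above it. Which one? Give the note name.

E major ninth is spelled E–G♯–B–D♯–F♯.
The 3rd is G♯. A minor third above G♯ is B.
B is the chord's 5th.

B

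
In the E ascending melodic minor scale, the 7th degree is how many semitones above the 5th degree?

4

The scale is E F# G A B C# D#.
B up to D# is a major third — 4 semitones.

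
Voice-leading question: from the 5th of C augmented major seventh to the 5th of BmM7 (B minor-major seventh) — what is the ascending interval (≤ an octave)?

m7

The 5th of C augmented major seventh is G#; the 5th of BmM7 (B minor-major seventh) is F#.
7 letter names make it a seventh; at 10 semitones (a half step narrower than major) the quality is minor.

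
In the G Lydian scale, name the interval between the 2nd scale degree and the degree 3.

Spelling the G Lydian scale: G A B C# D E F#.
The 2nd scale degree is A and the 3rd degree is B.
A up to B spans 2 letter names and 2 semitones — a major second.

major 2nd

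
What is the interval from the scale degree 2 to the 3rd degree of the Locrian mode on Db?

Db locrian: Db Ebb Fb Gb Abb Bbb Cb.
So we need the interval from Ebb up to Fb.
Counting 2 letters and 2 half steps from Ebb gives a major second.

major second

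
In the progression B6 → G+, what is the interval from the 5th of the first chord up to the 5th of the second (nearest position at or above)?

The 5th of B6 is F♯; the 5th of G+ is D♯.
From F♯ to D♯ is 9 semitones, exactly the major sixth.

major sixth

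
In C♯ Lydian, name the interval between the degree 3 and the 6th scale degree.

C♯ lydian: C♯ D♯ E♯ F𝄪 G♯ A♯ B♯.
So we need the interval from E♯ up to A♯.
From E♯ to A♯ is 5 semitones, exactly the perfect fourth.

perfect 4th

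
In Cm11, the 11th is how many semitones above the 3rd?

14

Cm11 is spelled C-Eb-G-Bb-D-F.
Eb to F is a major ninth: 14 semitones.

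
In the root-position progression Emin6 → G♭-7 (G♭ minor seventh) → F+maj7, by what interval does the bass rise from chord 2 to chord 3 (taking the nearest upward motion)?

The roots are G♭ and F.
From G♭ to F is 11 semitones, exactly the major seventh.

major seventh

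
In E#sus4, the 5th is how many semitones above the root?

7

The chord tones of E#sus4 are E#-A#-B#.
E# to B# is a perfect fifth: 7 semitones.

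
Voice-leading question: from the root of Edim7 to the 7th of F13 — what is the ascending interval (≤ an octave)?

diminished octave

Edim7 has E as its root, and F13 has E♭ as its 7th.
8 letter names make it an octave; at 11 semitones (a half step narrower than perfect) the quality is diminished.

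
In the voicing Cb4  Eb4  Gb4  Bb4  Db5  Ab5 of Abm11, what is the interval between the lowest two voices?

Those voices are Cb4 and Eb4.
From Cb to Eb is 4 semitones, exactly the major third.

major 3rd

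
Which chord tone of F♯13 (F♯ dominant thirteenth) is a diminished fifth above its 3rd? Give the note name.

F♯13: F♯, A♯, C♯, E, G♯, D♯.
The 3rd is A♯. A diminished fifth above A♯ is E.
E is the chord's 7th.

E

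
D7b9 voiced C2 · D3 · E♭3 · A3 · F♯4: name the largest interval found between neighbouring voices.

major ninth

Adjacent intervals: C2→D3 = major ninth; D3→E♭3 = minor second; E♭3→A3 = augmented fourth; A3→F♯4 = major sixth.
The largest is C2 to D3, a major ninth (14 semitones).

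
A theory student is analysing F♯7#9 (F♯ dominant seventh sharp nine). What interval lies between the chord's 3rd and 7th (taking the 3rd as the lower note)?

diminished 5th

The chord tones of F♯7#9 are F♯ A♯ C♯ E G𝄪.
So we need the interval from A♯ up to E.
5 letter names make it a fifth; at 6 semitones (a half step narrower than perfect) the quality is diminished.
That tritone between 3rd and 7th is what gives the dominant seventh its pull toward resolution.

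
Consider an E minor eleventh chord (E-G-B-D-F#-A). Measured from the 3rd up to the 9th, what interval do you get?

major 7th

The 3rd is G and the 9th is F#.
G up to F# spans 7 letter names and 11 semitones — a major seventh.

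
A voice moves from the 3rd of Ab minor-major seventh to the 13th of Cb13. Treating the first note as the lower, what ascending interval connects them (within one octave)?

The 3rd of Ab minor-major seventh is Cb; the 13th of Cb13 is Ab.
Counting 6 letters and 9 half steps from Cb gives a major sixth.

major sixth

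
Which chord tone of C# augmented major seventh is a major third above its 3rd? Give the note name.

C# augmented major seventh is spelled C#, E#, G##, B#.
The 3rd is E#. A major third above E# is G##.
G## is the chord's 5th.

G##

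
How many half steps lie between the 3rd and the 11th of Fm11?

Fm11: F, Ab, C, Eb, G, Bb.
Ab to Bb is a major ninth: 14 semitones.

14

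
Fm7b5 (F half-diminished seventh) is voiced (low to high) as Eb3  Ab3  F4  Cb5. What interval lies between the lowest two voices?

Those voices are Eb3 and Ab3.
Counting 4 letters and 5 half steps from Eb gives a perfect fourth.

perfect 4th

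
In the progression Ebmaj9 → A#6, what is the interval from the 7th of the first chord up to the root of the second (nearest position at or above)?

augmented fifth

The 7th of Ebmaj9 is D; the root of A#6 is A#.
From D to A#: 8 semitones over a fifth = augmented.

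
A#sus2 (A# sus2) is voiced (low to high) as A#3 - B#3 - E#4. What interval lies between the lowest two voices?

major 2nd

Those voices are A#3 and B#3.
A# up to B# spans 2 letter names and 2 semitones — a major second.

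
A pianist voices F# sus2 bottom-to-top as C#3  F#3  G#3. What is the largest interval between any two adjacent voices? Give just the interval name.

perfect fourth

Adjacent intervals: C#3→F#3 = perfect fourth; F#3→G#3 = major second.
The largest is C#3 to F#3, a perfect fourth (5 semitones).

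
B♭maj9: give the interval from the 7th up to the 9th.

m3

Spelling the chord: B♭, D, F, A, C.
7th = A; 9th = C.
From A to C: 3 semitones over a third = minor.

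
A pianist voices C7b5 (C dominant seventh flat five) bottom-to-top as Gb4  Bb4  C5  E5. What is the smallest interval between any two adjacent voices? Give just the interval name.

major second

Adjacent intervals: Gb4→Bb4 = major third; Bb4→C5 = major second; C5→E5 = major third.
The smallest is Bb4 to C5, a major second (2 semitones).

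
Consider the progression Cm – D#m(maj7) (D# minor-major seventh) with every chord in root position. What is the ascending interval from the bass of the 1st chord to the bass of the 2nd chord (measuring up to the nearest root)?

The roots are C and D#.
C up to D# is 3 semitones, a half step wider than a major second, so the interval is augmented.

augmented second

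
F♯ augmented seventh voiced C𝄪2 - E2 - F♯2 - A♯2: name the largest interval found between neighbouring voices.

Adjacent intervals: C𝄪2→E2 = diminished third; E2→F♯2 = major second; F♯2→A♯2 = major third.
The largest is F♯2 to A♯2, a major third (4 semitones).

major third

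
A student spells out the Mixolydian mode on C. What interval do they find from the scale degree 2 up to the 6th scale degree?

perfect 5th

Spelling the Mixolydian mode on C: C D E F G A Bb.
Scale degree 2 = D; scale degree 6 = A.
D up to A spans 5 letter names and 7 semitones — a perfect fifth.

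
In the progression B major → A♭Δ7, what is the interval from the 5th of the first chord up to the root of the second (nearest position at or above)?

d3

B major has F♯ as its 5th, and A♭Δ7 has A♭ as its root.
From F♯ to A♭: 2 semitones over a third = diminished.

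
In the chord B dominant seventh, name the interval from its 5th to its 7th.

B7 (B dominant seventh) is spelled B-D#-F#-A.
The 5th is F# and the 7th is A.
3 letter names make it a third; at 3 semitones (a half step narrower than major) the quality is minor.

minor third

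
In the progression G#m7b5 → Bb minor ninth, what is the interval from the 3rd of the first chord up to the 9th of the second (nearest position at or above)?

minor second

G#m7b5 has B as its 3rd, and Bb minor ninth has C as its 9th.
B up to C is 1 semitone, a half step narrower than a major second, so the interval is minor.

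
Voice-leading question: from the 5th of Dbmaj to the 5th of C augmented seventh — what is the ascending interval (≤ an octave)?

augmented 7th

The 5th of Dbmaj is Ab; the 5th of C augmented seventh is G#.
From Ab to G#: 12 semitones over a seventh = augmented.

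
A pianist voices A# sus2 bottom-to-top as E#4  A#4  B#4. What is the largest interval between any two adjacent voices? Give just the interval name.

Adjacent intervals: E#4→A#4 = perfect fourth; A#4→B#4 = major second.
The largest is E#4 to A#4, a perfect fourth (5 semitones).

perfect 4th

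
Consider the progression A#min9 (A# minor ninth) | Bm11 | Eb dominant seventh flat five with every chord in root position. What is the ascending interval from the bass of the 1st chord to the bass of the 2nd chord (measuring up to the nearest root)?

The roots are A# and B.
A# up to B is 1 semitone, a half step narrower than a major second, so the interval is minor.

minor 2nd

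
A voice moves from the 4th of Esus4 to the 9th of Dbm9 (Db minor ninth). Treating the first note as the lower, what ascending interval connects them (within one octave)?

diminished fifth

Esus4 has A as its 4th, and Dbm9 (Db minor ninth) has Eb as its 9th.
5 letter names make it a fifth; at 6 semitones (a half step narrower than perfect) the quality is diminished.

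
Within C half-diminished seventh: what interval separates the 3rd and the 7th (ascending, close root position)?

P5

Cm7b5 (C half-diminished seventh) is spelled C E♭ G♭ B♭.
That puts E♭ below B♭.
From E♭ to B♭ is 7 semitones, exactly the perfect fifth.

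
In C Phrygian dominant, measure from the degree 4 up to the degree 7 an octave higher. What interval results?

perfect 11th

The scale runs C Db E F G Ab Bb.
So we need the interval from F up to Bb.
F up to Bb spans 11 letter names and 17 semitones — a perfect eleventh.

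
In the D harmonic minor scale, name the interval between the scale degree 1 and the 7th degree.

major seventh

Spelling the D harmonic minor scale: D E F G A Bb C#.
Scale degree 1 = D; degree 7 = C#.
D up to C# spans 7 letter names and 11 semitones — a major seventh.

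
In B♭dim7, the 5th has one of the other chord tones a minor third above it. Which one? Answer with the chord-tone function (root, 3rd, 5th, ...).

B♭°7 is spelled B♭, D♭, F♭, A𝄫.
The 5th is F♭. A minor third above F♭ is A𝄫.
A𝄫 is the chord's 7th.

7th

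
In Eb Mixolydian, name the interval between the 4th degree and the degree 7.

Eb mixolydian: Eb F G Ab Bb C Db.
The 4th degree is Ab and the 7th degree is Db.
Ab up to Db spans 4 letter names and 5 semitones — a perfect fourth.

perfect 4th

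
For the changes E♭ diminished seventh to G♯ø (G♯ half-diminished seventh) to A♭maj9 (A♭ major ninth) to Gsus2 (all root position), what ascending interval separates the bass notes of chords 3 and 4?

The roots are A♭ and G.
A♭ up to G spans 7 letter names and 11 semitones — a major seventh.

M7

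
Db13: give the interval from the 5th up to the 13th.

major ninth

Db13 is spelled Db, F, Ab, Cb, Eb, Bb.
5th = Ab; 13th = Bb.
Ab up to Bb spans 9 letter names and 14 semitones — a major ninth.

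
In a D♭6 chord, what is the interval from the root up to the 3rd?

major 3rd

D♭6 is spelled D♭-F-A♭-B♭.
That puts D♭ below F.
From D♭ to F is 4 semitones, exactly the major third.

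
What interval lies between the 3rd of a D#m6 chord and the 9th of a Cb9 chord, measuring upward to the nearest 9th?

diminished sixth

D#m6 has F# as its 3rd, and Cb9 has Db as its 9th.
F# up to Db is 7 semitones, a whole step narrower than a major sixth, so the interval is diminished.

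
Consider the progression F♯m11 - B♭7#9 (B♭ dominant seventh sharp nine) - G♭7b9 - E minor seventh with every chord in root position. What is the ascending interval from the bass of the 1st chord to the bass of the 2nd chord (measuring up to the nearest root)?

diminished fourth

The roots are F♯ and B♭.
4 letter names make it a fourth; at 4 semitones (a half step narrower than perfect) the quality is diminished.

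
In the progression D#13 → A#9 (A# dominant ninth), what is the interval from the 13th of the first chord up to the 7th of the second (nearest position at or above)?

D#13 has B# as its 13th, and A#9 (A# dominant ninth) has G# as its 7th.
B# up to G# is 8 semitones, a half step narrower than a major sixth, so the interval is minor.

minor 6th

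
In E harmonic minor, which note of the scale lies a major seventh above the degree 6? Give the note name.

B

The scale is E F# G A B C D#.
The degree 6 is C; a major seventh above that is B — scale degree 5.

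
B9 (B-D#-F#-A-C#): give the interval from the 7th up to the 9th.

That puts A below C#.
Counting 3 letters and 4 half steps from A gives a major third.

major third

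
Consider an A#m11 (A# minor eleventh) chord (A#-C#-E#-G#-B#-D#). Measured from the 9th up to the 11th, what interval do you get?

9th = B#; 11th = D#.
3 letter names make it a third; at 3 semitones (a half step narrower than major) the quality is minor.

m3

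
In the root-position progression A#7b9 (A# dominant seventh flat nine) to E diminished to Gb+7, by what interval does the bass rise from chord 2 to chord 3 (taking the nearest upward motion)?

The roots are E and Gb.
From E to Gb: 2 semitones over a third = diminished.

diminished 3rd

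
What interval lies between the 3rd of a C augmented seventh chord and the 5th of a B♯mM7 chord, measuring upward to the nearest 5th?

augmented second

The 3rd of C augmented seventh is E; the 5th of B♯mM7 is F𝄪.
2 letter names make it a second; at 3 semitones (a half step wider than major) the quality is augmented.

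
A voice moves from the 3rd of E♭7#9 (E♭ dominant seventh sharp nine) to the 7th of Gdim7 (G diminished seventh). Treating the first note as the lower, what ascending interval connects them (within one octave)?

diminished seventh

E♭7#9 (E♭ dominant seventh sharp nine) has G as its 3rd, and Gdim7 (G diminished seventh) has F♭ as its 7th.
From G to F♭: 9 semitones over a seventh = diminished.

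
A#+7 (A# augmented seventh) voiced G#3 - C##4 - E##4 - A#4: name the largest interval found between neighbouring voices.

augmented fourth

Adjacent intervals: G#3→C##4 = augmented fourth; C##4→E##4 = major third; E##4→A#4 = diminished fourth.
The largest is G#3 to C##4, an augmented fourth (6 semitones).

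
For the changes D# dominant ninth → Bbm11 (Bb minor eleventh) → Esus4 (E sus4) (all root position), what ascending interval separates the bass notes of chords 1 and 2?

The roots are D# and Bb.
6 letter names make it a sixth; at 7 semitones (a whole step narrower than major) the quality is diminished.

diminished 6th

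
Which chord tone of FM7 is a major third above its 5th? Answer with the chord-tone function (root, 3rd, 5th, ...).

7th

F major seventh: F–A–C–E.
The 5th is C. A major third above C is E.
E is the chord's 7th.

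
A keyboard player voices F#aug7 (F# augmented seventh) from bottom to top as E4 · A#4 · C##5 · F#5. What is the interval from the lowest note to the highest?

major ninth

The outer voices are E4 and F#5.
From E to F# is 14 semitones, exactly the major ninth.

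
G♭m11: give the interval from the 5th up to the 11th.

minor seventh

The chord tones of G♭ minor eleventh are G♭, B𝄫, D♭, F♭, A♭, C♭.
That puts D♭ below C♭.
From D♭ to C♭: 10 semitones over a seventh = minor.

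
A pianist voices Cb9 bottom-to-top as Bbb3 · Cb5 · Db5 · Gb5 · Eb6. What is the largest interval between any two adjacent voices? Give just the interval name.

Adjacent intervals: Bbb3→Cb5 = major ninth; Cb5→Db5 = major second; Db5→Gb5 = perfect fourth; Gb5→Eb6 = major sixth.
The largest is Bbb3 to Cb5, a major ninth (14 semitones).

major 9th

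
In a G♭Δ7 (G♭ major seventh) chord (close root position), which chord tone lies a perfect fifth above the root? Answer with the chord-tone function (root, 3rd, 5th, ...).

5th

G♭maj7 (G♭ major seventh) is spelled G♭ B♭ D♭ F.
The root is G♭. A perfect fifth above G♭ is D♭.
D♭ is the chord's 5th.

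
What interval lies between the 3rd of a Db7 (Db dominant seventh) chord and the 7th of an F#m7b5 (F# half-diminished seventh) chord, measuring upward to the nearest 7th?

Db7 (Db dominant seventh) has F as its 3rd, and F#m7b5 (F# half-diminished seventh) has E as its 7th.
F up to E spans 7 letter names and 11 semitones — a major seventh.

major seventh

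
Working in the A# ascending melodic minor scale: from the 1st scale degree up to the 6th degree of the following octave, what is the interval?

major thirteenth

A# melodic minor: A# B# C# D# E# F## G##.
The 1st scale degree is A# and the 6th degree (up an octave) is F##.
Counting 13 letters and 21 half steps from A# gives a major thirteenth.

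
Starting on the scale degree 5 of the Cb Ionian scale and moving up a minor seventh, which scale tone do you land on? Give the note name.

Fb

The scale is Cb Db Eb Fb Gb Ab Bb.
The scale degree 5 is Gb; a minor seventh above that is Fb — scale degree 4.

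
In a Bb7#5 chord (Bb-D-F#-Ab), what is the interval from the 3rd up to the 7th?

diminished fifth

So we need the interval from D up to Ab.
From D to Ab: 6 semitones over a fifth = diminished.
That tritone between 3rd and 7th is what gives the dominant seventh its pull toward resolution.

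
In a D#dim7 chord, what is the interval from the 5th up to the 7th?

m3

The chord tones of D#°7 are D#–F#–A–C.
5th = A; 7th = C.
3 letter names make it a third; at 3 semitones (a half step narrower than major) the quality is minor.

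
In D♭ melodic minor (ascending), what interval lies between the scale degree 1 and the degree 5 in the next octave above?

The scale runs D♭ E♭ F♭ G♭ A♭ B♭ C.
So we need the interval from D♭ up to A♭.
Counting 12 letters and 19 half steps from D♭ gives a perfect twelfth.

perfect twelfth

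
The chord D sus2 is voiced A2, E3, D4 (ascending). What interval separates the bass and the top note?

The outer voices are A2 and D4.
From A to D is 17 semitones, exactly the perfect eleventh.

perfect 11th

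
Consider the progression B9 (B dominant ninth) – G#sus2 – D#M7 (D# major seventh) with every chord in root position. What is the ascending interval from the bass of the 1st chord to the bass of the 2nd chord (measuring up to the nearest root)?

The roots are B and G#.
B up to G# spans 6 letter names and 9 semitones — a major sixth.

major sixth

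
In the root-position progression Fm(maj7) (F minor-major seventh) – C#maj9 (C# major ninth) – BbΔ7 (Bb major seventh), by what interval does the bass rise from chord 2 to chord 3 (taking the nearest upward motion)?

diminished seventh

The roots are C# and Bb.
From C# to Bb: 9 semitones over a seventh = diminished.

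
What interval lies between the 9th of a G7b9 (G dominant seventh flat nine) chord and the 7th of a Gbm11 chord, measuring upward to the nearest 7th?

The 9th of G7b9 (G dominant seventh flat nine) is Ab; the 7th of Gbm11 is Fb.
Ab up to Fb is 8 semitones, a half step narrower than a major sixth, so the interval is minor.

minor sixth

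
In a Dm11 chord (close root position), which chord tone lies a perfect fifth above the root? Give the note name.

A

Dm11: D, F, A, C, E, G.
The root is D. A perfect fifth above D is A.
A is the chord's 5th.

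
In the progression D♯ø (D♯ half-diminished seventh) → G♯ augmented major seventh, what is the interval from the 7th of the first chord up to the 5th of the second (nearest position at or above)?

augmented 2nd

D♯ø (D♯ half-diminished seventh) has C♯ as its 7th, and G♯ augmented major seventh has D𝄪 as its 5th.
From C♯ to D𝄪: 3 semitones over a second = augmented.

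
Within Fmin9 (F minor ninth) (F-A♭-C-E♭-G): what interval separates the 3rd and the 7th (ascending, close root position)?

P5

So we need the interval from A♭ up to E♭.
A♭ up to E♭ spans 5 letter names and 7 semitones — a perfect fifth.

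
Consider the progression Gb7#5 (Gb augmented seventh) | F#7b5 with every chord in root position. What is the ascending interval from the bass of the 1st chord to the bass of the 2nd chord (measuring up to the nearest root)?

The roots are Gb and F#.
Gb up to F# is 12 semitones, a half step wider than a major seventh, so the interval is augmented.

augmented seventh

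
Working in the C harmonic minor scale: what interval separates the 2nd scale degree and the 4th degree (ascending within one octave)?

minor third

Spelling the C harmonic minor scale: C D Eb F G Ab B.
2nd scale degree = D; degree 4 = F.
D up to F is 3 semitones, a half step narrower than a major third, so the interval is minor.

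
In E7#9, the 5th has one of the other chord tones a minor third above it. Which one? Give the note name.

E dominant seventh sharp nine: E G# B D F##.
The 5th is B. A minor third above B is D.
D is the chord's 7th.

D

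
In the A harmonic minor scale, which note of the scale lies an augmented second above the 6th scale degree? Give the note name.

The scale is A B C D E F G♯.
The 6th scale degree is F; an augmented second above that is G♯ — scale degree 7.

G#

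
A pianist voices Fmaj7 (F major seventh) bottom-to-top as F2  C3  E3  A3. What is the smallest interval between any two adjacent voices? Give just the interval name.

Adjacent intervals: F2→C3 = perfect fifth; C3→E3 = major third; E3→A3 = perfect fourth.
The smallest is C3 to E3, a major third (4 semitones).

major third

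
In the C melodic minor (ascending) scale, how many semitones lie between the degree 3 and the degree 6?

6

The scale is C D Eb F G A B.
Eb up to A is an augmented fourth — 6 semitones.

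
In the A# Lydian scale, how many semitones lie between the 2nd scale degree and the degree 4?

4

The scale is A# B# C## D## E# F## G##.
B# up to D## is a major third — 4 semitones.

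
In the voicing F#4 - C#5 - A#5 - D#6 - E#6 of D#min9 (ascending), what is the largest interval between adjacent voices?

Adjacent intervals: F#4→C#5 = perfect fifth; C#5→A#5 = major sixth; A#5→D#6 = perfect fourth; D#6→E#6 = major second.
The largest is C#5 to A#5, a major sixth (9 semitones).

major sixth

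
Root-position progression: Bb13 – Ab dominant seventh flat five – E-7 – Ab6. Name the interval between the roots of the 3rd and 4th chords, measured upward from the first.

The roots are E and Ab.
4 letter names make it a fourth; at 4 semitones (a half step narrower than perfect) the quality is diminished.

diminished 4th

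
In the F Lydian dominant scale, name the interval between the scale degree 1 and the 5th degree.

perfect 5th

Spelling the F Lydian dominant scale: F G A B C D E♭.
So we need the interval from F up to C.
F up to C spans 5 letter names and 7 semitones — a perfect fifth.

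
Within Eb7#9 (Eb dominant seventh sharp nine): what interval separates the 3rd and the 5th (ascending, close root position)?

Eb7#9 (Eb dominant seventh sharp nine) is spelled Eb, G, Bb, Db, F#.
The 3rd is G and the 5th is Bb.
G up to Bb is 3 semitones, a half step narrower than a major third, so the interval is minor.

minor 3rd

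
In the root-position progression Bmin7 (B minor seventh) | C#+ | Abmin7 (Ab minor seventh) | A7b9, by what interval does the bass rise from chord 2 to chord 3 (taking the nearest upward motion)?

diminished sixth

The roots are C# and Ab.
6 letter names make it a sixth; at 7 semitones (a whole step narrower than major) the quality is diminished.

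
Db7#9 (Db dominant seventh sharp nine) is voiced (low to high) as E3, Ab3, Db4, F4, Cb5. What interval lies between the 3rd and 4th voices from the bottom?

Those voices are Db4 and F4.
From Db to F is 4 semitones, exactly the major third.

major third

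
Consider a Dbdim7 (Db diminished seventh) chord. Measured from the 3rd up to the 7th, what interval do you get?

Dbdim7: Db–Fb–Abb–Cbb.
So we need the interval from Fb up to Cbb.
From Fb to Cbb: 6 semitones over a fifth = diminished.

d5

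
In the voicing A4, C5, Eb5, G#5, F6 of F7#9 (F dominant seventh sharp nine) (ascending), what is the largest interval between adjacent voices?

diminished seventh

Adjacent intervals: A4→C5 = minor third; C5→Eb5 = minor third; Eb5→G#5 = augmented third; G#5→F6 = diminished seventh.
The largest is G#5 to F6, a diminished seventh (9 semitones).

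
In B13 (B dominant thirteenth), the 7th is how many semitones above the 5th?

B13: B–D#–F#–A–C#–G#.
F# to A is a minor third: 3 semitones.

3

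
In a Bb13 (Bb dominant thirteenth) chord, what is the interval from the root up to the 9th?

Bb dominant thirteenth: Bb, D, F, Ab, C, G.
That puts Bb below C.
Counting 9 letters and 14 half steps from Bb gives a major ninth.

major 9th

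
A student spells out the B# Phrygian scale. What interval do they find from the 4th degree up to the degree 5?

Spelling the B# Phrygian scale: B# C# D# E# F## G# A#.
So we need the interval from E# up to F##.
Counting 2 letters and 2 half steps from E# gives a major second.

major second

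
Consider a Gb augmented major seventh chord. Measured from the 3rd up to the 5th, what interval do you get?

major third

Gbmaj7#5: Gb Bb D F.
That puts Bb below D.
Bb up to D spans 3 letter names and 4 semitones — a major third.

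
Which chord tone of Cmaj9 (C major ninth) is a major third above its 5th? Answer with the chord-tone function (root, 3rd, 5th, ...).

7th

Spelling the chord: C, E, G, B, D.
The 5th is G. A major third above G is B.
B is the chord's 7th.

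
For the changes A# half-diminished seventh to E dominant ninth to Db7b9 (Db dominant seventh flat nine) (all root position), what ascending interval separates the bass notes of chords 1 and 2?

diminished fifth

The roots are A# and E.
A# up to E is 6 semitones, a half step narrower than a perfect fifth, so the interval is diminished.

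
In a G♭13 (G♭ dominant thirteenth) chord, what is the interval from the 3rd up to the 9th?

minor seventh

The chord tones of G♭13 are G♭-B♭-D♭-F♭-A♭-E♭.
The 3rd is B♭ and the 9th is A♭.
B♭ up to A♭ is 10 semitones, a half step narrower than a major seventh, so the interval is minor.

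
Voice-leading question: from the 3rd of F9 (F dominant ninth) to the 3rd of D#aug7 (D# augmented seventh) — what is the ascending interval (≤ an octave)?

F9 (F dominant ninth) has A as its 3rd, and D#aug7 (D# augmented seventh) has F## as its 3rd.
A up to F## is 10 semitones, a half step wider than a major sixth, so the interval is augmented.

augmented sixth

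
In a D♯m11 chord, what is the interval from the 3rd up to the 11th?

M9

The chord tones of D♯m11 (D♯ minor eleventh) are D♯, F♯, A♯, C♯, E♯, G♯.
3rd = F♯; 11th = G♯.
Counting 9 letters and 14 half steps from F♯ gives a major ninth.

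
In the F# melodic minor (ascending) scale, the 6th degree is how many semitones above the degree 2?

The scale is F# G# A B C# D# E#.
G# up to D# is a perfect fifth — 7 semitones.

7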